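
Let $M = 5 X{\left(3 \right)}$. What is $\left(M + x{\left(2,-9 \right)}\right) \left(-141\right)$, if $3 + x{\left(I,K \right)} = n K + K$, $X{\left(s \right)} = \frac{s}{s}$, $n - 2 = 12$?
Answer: $18753$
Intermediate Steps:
$n = 14$ ($n = 2 + 12 = 14$)
$X{\left(s \right)} = 1$
$x{\left(I,K \right)} = -3 + 15 K$ ($x{\left(I,K \right)} = -3 + \left(14 K + K\right) = -3 + 15 K$)
$M = 5$ ($M = 5 \cdot 1 = 5$)
$\left(M + x{\left(2,-9 \right)}\right) \left(-141\right) = \left(5 + \left(-3 + 15 \left(-9\right)\right)\right) \left(-141\right) = \left(5 - 138\right) \left(-141\right) = \left(-133\right) \left(-141\right) = 18753$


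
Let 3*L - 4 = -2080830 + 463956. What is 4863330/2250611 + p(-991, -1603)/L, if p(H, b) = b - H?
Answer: 231397191144/107027806105 ≈ 2.1620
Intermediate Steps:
L = -1616870/3 (L = 4/3 + (-2080830 + 463956)/3 = 4/3 + (1/3)*(-1616874) = 4/3 - 538958 = -1616870/3 ≈ -5.3896e+5)
4863330/2250611 + p(-991, -1603)/L = 4863330/2250611 + (-1603 - 1*(-991))/(-1616870/3) = 4863330*(1/2250611) + (-1603 + 991)*(-3/1616870) = 4863330/2250611 - 612*(-3/1616870) = 4863330/2250611 + 54/47555 = 231397191144/107027806105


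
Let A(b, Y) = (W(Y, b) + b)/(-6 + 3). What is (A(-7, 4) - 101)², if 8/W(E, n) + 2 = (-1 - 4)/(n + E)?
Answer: 73984/9 ≈ 8220.4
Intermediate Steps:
W(E, n) = 8/(-2 - 5/(E + n)) (W(E, n) = 8/(-2 + (-1 - 4)/(n + E)) = 8/(-2 - 5/(E + n)))
A(b, Y) = -b/3 - 8*(-Y - b)/(3*(5 + 2*Y + 2*b)) (A(b, Y) = (8*(-Y - b)/(5 + 2*Y + 2*b) + b)/(-6 + 3) = (b + 8*(-Y - b)/(5 + 2*Y + 2*b))/(-3) = (b + 8*(-Y - b)/(5 + 2*Y + 2*b))*(-⅓) = -b/3 - 8*(-Y - b)/(3*(5 + 2*Y + 2*b)))
(A(-7, 4) - 101)² = ((8*4 + 8*(-7) - 1*(-7)*(5 + 2*4 + 2*(-7)))/(3*(5 + 2*4 + 2*(-7))) - 101)² = ((32 - 56 - 1*(-7)*(5 + 8 - 14))/(3*(5 + 8 - 14)) - 101)² = ((⅓)*(32 - 56 - 1*(-7)*(-1))/(-1) - 101)² = ((⅓)*(-1)*(32 - 56 - 7) - 101)² = ((⅓)*(-1)*(-31) - 101)² = (31/3 - 101)² = (-272/3)² = 73984/9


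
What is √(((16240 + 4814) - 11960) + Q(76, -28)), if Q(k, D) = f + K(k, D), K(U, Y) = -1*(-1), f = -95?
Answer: 30*√10 ≈ 94.868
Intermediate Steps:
K(U, Y) = 1
Q(k, D) = -94 (Q(k, D) = -95 + 1 = -94)
√(((16240 + 4814) - 11960) + Q(76, -28)) = √(((16240 + 4814) - 11960) - 94) = √((21054 - 11960) - 94) = √(9094 - 94) = √9000 = 30*√10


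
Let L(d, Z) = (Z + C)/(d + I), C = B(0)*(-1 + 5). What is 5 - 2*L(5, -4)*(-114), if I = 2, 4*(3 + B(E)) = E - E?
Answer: -3613/7 ≈ -516.14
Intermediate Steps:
B(E) = -3 (B(E) = -3 + (E - E)/4 = -3 + (¼)*0 = -3 + 0 = -3)
C = -12 (C = -3*(-1 + 5) = -3*4 = -12)
L(d, Z) = (-12 + Z)/(2 + d) (L(d, Z) = (Z - 12)/(d + 2) = (-12 + Z)/(2 + d))
5 - 2*L(5, -4)*(-114) = 5 - 2*(-12 - 4)/(2 + 5)*(-114) = 5 - 2*(-16)/7*(-114) = 5 - 2*(-16/7)*(-114) = 5 + (32/7)*(-114) = 5 - 3648/7 = -3613/7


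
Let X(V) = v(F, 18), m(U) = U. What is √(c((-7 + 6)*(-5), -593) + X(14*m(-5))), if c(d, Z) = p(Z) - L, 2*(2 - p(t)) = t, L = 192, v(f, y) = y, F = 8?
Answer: √498/2 ≈ 11.158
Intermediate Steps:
p(t) = 2 - t/2
c(d, Z) = -190 - Z/2 (c(d, Z) = (2 - Z/2) - 1*192 = (2 - Z/2) - 192 = -190 - Z/2)
X(V) = 18
√(c((-7 + 6)*(-5), -593) + X(14*m(-5))) = √((-190 - ½*(-593)) + 18) = √((-190 + 593/2) + 18) = √(213/2 + 18) = √(249/2) = √498/2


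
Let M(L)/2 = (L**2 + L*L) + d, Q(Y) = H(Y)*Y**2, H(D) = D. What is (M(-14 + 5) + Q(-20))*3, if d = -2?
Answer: -23040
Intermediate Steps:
Q(Y) = Y**3 (Q(Y) = Y*Y**2 = Y**3)
M(L) = -4 + 4*L**2 (M(L) = 2*((L**2 + L*L) - 2) = 2*((L**2 + L**2) - 2) = 2*(2*L**2 - 2) = 2*(-2 + 2*L**2) = -4 + 4*L**2)
(M(-14 + 5) + Q(-20))*3 = ((-4 + 4*(-14 + 5)**2) + (-20)**3)*3 = ((-4 + 4*(-9)**2) - 8000)*3 = ((-4 + 4*81) - 8000)*3 = ((-4 + 324) - 8000)*3 = (320 - 8000)*3 = -7680*3 = -23040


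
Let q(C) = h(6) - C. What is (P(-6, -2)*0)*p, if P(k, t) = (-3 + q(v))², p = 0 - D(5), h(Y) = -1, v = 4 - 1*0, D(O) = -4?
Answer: 0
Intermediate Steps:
v = 4 (v = 4 + 0 = 4)
p = 4 (p = 0 - 1*(-4) = 0 + 4 = 4)
q(C) = -1 - C
P(k, t) = 64 (P(k, t) = (-3 + (-1 - 1*4))² = (-3 + (-1 - 4))² = (-3 - 5)² = (-8)² = 64)
(P(-6, -2)*0)*p = (64*0)*4 = 0*4 = 0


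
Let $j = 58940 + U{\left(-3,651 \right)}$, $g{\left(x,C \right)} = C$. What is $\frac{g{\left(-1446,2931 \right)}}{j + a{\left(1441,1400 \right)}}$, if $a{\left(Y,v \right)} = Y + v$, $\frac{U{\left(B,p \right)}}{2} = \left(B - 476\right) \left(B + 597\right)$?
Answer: $- \frac{2931}{507271} \approx -0.005778$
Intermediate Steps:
$U{\left(B,p \right)} = 2 \left(-476 + B\right) \left(597 + B\right)$ ($U{\left(B,p \right)} = 2 \left(B - 476\right) \left(B + 597\right) = 2 \left(-476 + B\right) \left(597 + B\right)$)
$j = -510112$ ($j = 58940 + \left(-568344 + 2 \left(-3\right)^{2} + 242 \left(-3\right)\right) = 58940 - 569052 = -510112$)
$\frac{g{\left(-1446,2931 \right)}}{j + a{\left(1441,1400 \right)}} = \frac{2931}{-510112 + \left(1441 + 1400\right)} = \frac{2931}{-510112 + 2841} = \frac{2931}{-507271} = 2931 \left(- \frac{1}{507271}\right) = - \frac{2931}{507271}$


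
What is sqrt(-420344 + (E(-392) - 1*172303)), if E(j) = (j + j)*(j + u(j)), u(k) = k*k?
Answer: I*sqrt(120757895) ≈ 10989.0*I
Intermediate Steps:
u(k) = k**2
E(j) = 2*j*(j + j**2) (E(j) = (j + j)*(j + j**2) = (2*j)*(j + j**2) = 2*j*(j + j**2))
sqrt(-420344 + (E(-392) - 1*172303)) = sqrt(-420344 + (2*(-392)**2*(1 - 392) - 1*172303)) = sqrt(-420344 + (2*153664*(-391) - 172303)) = sqrt(-420344 + (-120165248 - 172303)) = sqrt(-420344 - 120337551) = sqrt(-120757895) = I*sqrt(120757895)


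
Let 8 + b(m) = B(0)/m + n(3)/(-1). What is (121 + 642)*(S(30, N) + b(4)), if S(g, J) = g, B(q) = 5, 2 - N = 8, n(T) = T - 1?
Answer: 64855/4 ≈ 16214.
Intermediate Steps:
n(T) = -1 + T
N = -6 (N = 2 - 1*8 = 2 - 8 = -6)
b(m) = -10 + 5/m (b(m) = -8 + (5/m + (-1 + 3)/(-1)) = -8 + (5/m + 2*(-1)) = -8 + (5/m - 2) = -8 + (-2 + 5/m) = -10 + 5/m)
(121 + 642)*(S(30, N) + b(4)) = (121 + 642)*(30 + (-10 + 5/4)) = 763*(30 + (-10 + 5*(1/4))) = 763*(30 + (-10 + 5/4)) = 763*(30 - 35/4) = 763*(85/4) = 64855/4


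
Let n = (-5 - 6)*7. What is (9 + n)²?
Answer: 4624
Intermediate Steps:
n = -77 (n = -11*7 = -77)
(9 + n)² = (9 - 77)² = (-68)² = 4624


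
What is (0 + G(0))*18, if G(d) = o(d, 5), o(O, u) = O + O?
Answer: 0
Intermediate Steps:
o(O, u) = 2*O
G(d) = 2*d
(0 + G(0))*18 = (0 + 2*0)*18 = (0 + 0)*18 = 0*18 = 0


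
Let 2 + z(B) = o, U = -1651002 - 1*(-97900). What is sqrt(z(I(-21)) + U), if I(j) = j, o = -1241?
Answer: 3*I*sqrt(172705) ≈ 1246.7*I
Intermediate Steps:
U = -1553102 (U = -1651002 + 97900 = -1553102)
z(B) = -1243 (z(B) = -2 - 1241 = -1243)
sqrt(z(I(-21)) + U) = sqrt(-1243 - 1553102) = sqrt(-1554345) = 3*I*sqrt(172705)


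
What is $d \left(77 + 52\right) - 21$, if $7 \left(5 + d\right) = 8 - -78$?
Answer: $\frac{6432}{7} \approx 918.86$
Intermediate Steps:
$d = \frac{51}{7}$ ($d = -5 + \frac{8 - -78}{7} = -5 + \frac{8 + 78}{7} = -5 + \frac{1}{7} \cdot 86 = -5 + \frac{86}{7} = \frac{51}{7} \approx 7.2857$)
$d \left(77 + 52\right) - 21 = \frac{51 \left(77 + 52\right)}{7} - 21 = \frac{51}{7} \cdot 129 - 21 = \frac{6579}{7} - 21 = \frac{6432}{7}$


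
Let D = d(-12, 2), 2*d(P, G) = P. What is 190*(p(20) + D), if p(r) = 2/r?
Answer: -1121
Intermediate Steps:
d(P, G) = P/2
D = -6 (D = (½)*(-12) = -6)
190*(p(20) + D) = 190*(2/20 - 6) = 190*(2*(1/20) - 6) = 190*(⅒ - 6) = 190*(-59/10) = -1121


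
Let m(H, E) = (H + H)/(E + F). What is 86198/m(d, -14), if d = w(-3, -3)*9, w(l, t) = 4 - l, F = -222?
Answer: -1453052/9 ≈ -1.6145e+5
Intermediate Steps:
d = 63 (d = (4 - 1*(-3))*9 = (4 + 3)*9 = 7*9 = 63)
m(H, E) = 2*H/(-222 + E) (m(H, E) = (H + H)/(E - 222) = (2*H)/(-222 + E) = 2*H/(-222 + E))
86198/m(d, -14) = 86198/((2*63/(-222 - 14))) = 86198/((2*63/(-236))) = 86198/((2*63*(-1/236))) = 86198/(-63/118) = 86198*(-118/63) = -1453052/9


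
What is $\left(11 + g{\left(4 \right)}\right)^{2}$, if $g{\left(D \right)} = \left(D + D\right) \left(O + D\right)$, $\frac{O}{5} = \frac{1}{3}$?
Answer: $\frac{28561}{9} \approx 3173.4$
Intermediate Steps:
$O = \frac{5}{3} \approx 1.6667$
$g{\left(D \right)} = 2 D \left(\frac{5}{3} + D\right)$ ($g{\left(D \right)} = \left(D + D\right) \left(\frac{5}{3} + D\right) = 2 D \left(\frac{5}{3} + D\right)$)
$\left(11 + g{\left(4 \right)}\right)^{2} = \left(11 + \frac{2}{3} \cdot 4 \left(5 + 3 \cdot 4\right)\right)^{2} = \left(11 + \frac{2}{3} \cdot 4 \left(5 + 12\right)\right)^{2} = \left(11 + \frac{2}{3} \cdot 4 \cdot 17\right)^{2} = \left(11 + \frac{136}{3}\right)^{2} = \left(\frac{169}{3}\right)^{2} = \frac{28561}{9}$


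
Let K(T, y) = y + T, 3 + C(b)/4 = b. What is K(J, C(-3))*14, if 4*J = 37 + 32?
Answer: -189/2 ≈ -94.500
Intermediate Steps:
C(b) = -12 + 4*b
J = 69/4 (J = (37 + 32)/4 = (¼)*69 = 69/4 ≈ 17.250)
K(T, y) = T + y
K(J, C(-3))*14 = (69/4 + (-12 + 4*(-3)))*14 = (69/4 + (-12 - 12))*14 = (69/4 - 24)*14 = -27/4*14 = -189/2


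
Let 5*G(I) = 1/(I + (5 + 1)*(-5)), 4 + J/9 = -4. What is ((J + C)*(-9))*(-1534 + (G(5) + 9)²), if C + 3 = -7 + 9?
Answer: -14917430718/15625 ≈ -9.5472e+5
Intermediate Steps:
C = -1 (C = -3 + (-7 + 9) = -3 + 2 = -1)
J = -72 (J = -36 + 9*(-4) = -36 - 36 = -72)
G(I) = 1/(5*(-30 + I)) (G(I) = 1/(5*(I + (5 + 1)*(-5))) = 1/(5*(I + 6*(-5))) = 1/(5*(I - 30)) = 1/(5*(-30 + I)))
((J + C)*(-9))*(-1534 + (G(5) + 9)²) = ((-72 - 1)*(-9))*(-1534 + (1/(5*(-30 + 5)) + 9)²) = (-73*(-9))*(-1534 + ((⅕)/(-25) + 9)²) = 657*(-1534 + ((⅕)*(-1/25) + 9)²) = 657*(-1534 + (-1/125 + 9)²) = 657*(-1534 + (1124/125)²) = 657*(-1534 + 1263376/15625) = 657*(-22705374/15625) = -14917430718/15625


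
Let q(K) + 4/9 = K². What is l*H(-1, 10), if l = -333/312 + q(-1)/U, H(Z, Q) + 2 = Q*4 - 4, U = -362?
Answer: -3078343/84708 ≈ -36.341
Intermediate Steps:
q(K) = -4/9 + K²
H(Z, Q) = -6 + 4*Q (H(Z, Q) = -2 + (Q*4 - 4) = -2 + (4*Q - 4) = -2 + (-4 + 4*Q) = -6 + 4*Q)
l = -181079/169416 (l = -333/312 + (-4/9 + (-1)²)/(-362) = -333*1/312 + (-4/9 + 1)*(-1/362) = -111/104 + (5/9)*(-1/362) = -111/104 - 5/3258 = -181079/169416 ≈ -1.0688)
l*H(-1, 10) = -181079*(-6 + 4*10)/169416 = -181079*(-6 + 40)/169416 = -181079/169416*34 = -3078343/84708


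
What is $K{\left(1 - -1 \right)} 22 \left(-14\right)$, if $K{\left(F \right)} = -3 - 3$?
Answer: $1848$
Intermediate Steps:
$K{\left(F \right)} = -6$
$K{\left(1 - -1 \right)} 22 \left(-14\right) = \left(-6\right) 22 \left(-14\right) = \left(-132\right) \left(-14\right) = 1848$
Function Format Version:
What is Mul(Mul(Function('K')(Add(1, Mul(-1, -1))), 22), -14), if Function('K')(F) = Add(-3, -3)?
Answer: 1848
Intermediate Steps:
Function('K')(F) = -6
Mul(Mul(Function('K')(Add(1, Mul(-1, -1))), 22), -14) = Mul(Mul(-6, 22), -14) = Mul(-132, -14) = 1848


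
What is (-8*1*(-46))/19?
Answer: 368/19 ≈ 19.368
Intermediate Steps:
(-8*1*(-46))/19 = -8*(-46)*(1/19) = 368*(1/19) = 368/19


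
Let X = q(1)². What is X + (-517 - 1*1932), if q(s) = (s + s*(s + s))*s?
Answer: -2440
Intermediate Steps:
q(s) = s*(s + 2*s²) (q(s) = (s + s*(2*s))*s = (s + 2*s²)*s = s*(s + 2*s²))
X = 9 (X = (1²*(1 + 2*1))² = (1*(1 + 2))² = (1*3)² = 3² = 9)
X + (-517 - 1*1932) = 9 + (-517 - 1*1932) = 9 + (-517 - 1932) = 9 - 2449 = -2440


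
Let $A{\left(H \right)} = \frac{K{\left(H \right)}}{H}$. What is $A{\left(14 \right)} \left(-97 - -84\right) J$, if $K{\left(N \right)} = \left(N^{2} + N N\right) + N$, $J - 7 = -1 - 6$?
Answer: $0$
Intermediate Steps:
$J = 0$ ($J = 7 - 7 = 0$)
$K{\left(N \right)} = N + 2 N^{2}$ ($K{\left(N \right)} = \left(N^{2} + N^{2}\right) + N = 2 N^{2} + N = N + 2 N^{2}$)
$A{\left(H \right)} = 1 + 2 H$ ($A{\left(H \right)} = \frac{H \left(1 + 2 H\right)}{H} = 1 + 2 H$)
$A{\left(14 \right)} \left(-97 - -84\right) J = \left(1 + 2 \cdot 14\right) \left(-97 - -84\right) 0 = \left(1 + 28\right) \left(-97 + 84\right) 0 = 29 \left(-13\right) 0 = \left(-377\right) 0 = 0$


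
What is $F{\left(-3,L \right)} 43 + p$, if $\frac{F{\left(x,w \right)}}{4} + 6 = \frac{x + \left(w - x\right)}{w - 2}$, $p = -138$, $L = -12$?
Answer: $- \frac{7158}{7} \approx -1022.6$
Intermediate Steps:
$F{\left(x,w \right)} = -24 + \frac{4 w}{-2 + w}$ ($F{\left(x,w \right)} = -24 + 4 \frac{x + \left(w - x\right)}{w - 2} = -24 + 4 \frac{w}{-2 + w} = -24 + \frac{4 w}{-2 + w}$)
$F{\left(-3,L \right)} 43 + p = \frac{4 \left(12 - -60\right)}{-2 - 12} \cdot 43 - 138 = \frac{4 \left(12 + 60\right)}{-14} \cdot 43 - 138 = 4 \left(- \frac{1}{14}\right) 72 \cdot 43 - 138 = \left(- \frac{144}{7}\right) 43 - 138 = - \frac{6192}{7} - 138 = - \frac{7158}{7}$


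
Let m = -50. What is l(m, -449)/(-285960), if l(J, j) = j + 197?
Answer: 21/23830 ≈ 0.00088124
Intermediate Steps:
l(J, j) = 197 + j
l(m, -449)/(-285960) = (197 - 449)/(-285960) = -252*(-1/285960) = 21/23830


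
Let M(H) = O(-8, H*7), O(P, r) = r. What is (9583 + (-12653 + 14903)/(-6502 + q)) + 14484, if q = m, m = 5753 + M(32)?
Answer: 168439/7 ≈ 24063.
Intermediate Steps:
M(H) = 7*H (M(H) = H*7 = 7*H)
m = 5977 (m = 5753 + 7*32 = 5753 + 224 = 5977)
q = 5977
(9583 + (-12653 + 14903)/(-6502 + q)) + 14484 = (9583 + (-12653 + 14903)/(-6502 + 5977)) + 14484 = (9583 + 2250/(-525)) + 14484 = (9583 + 2250*(-1/525)) + 14484 = (9583 - 30/7) + 14484 = 67051/7 + 14484 = 168439/7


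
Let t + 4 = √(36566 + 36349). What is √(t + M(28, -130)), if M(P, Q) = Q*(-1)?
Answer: √(126 + √72915) ≈ 19.900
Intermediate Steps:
M(P, Q) = -Q
t = -4 + √72915 (t = -4 + √(36566 + 36349) = -4 + √72915 ≈ 266.03)
√(t + M(28, -130)) = √((-4 + √72915) - 1*(-130)) = √((-4 + √72915) + 130) = √(126 + √72915)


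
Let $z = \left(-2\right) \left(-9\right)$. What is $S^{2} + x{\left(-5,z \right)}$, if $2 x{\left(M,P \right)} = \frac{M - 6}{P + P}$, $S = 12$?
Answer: $\frac{10357}{72} \approx 143.85$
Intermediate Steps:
$z = 18$
$x{\left(M,P \right)} = \frac{-6 + M}{4 P}$ ($x{\left(M,P \right)} = \frac{\left(M - 6\right) \frac{1}{P + P}}{2} = \frac{\left(-6 + M\right) \frac{1}{2 P}}{2} = \frac{\frac{1}{2} \frac{1}{P} \left(-6 + M\right)}{2} = \frac{-6 + M}{4 P}$)
$S^{2} + x{\left(-5,z \right)} = 12^{2} + \frac{-6 - 5}{4 \cdot 18} = 144 + \frac{1}{4} \cdot \frac{1}{18} \left(-11\right) = 144 - \frac{11}{72} = \frac{10357}{72}$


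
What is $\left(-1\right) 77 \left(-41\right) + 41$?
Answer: $3198$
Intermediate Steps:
$\left(-1\right) 77 \left(-41\right) + 41 = \left(-77\right) \left(-41\right) + 41 = 3157 + 41 = 3198$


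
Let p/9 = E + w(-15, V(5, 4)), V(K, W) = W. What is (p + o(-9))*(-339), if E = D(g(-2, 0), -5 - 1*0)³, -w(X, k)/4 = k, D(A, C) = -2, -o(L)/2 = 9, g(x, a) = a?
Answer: 79326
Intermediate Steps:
o(L) = -18 (o(L) = -2*9 = -18)
w(X, k) = -4*k
E = -8 (E = (-2)³ = -8)
p = -216 (p = 9*(-8 - 4*4) = 9*(-8 - 16) = 9*(-24) = -216)
(p + o(-9))*(-339) = (-216 - 18)*(-339) = -234*(-339) = 79326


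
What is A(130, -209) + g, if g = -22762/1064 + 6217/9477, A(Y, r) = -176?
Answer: -52205303/265356 ≈ -196.74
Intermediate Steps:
g = -5502647/265356 (g = -22762*1/1064 + 6217*(1/9477) = -599/28 + 6217/9477 = -5502647/265356 ≈ -20.737)
A(130, -209) + g = -176 - 5502647/265356 = -52205303/265356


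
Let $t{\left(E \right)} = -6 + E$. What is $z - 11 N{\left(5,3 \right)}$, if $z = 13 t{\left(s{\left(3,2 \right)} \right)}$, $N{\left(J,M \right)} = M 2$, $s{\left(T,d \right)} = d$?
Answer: $-118$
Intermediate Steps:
$N{\left(J,M \right)} = 2 M$
$z = -52$ ($z = 13 \left(-6 + 2\right) = 13 \left(-4\right) = -52$)
$z - 11 N{\left(5,3 \right)} = -52 - 11 \cdot 2 \cdot 3 = -52 - 11 \cdot 6 = -52 - 66 = -118$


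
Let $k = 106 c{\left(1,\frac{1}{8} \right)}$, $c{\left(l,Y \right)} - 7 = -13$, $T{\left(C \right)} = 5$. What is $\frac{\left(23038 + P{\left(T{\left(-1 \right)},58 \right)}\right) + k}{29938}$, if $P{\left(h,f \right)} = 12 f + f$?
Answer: $\frac{11578}{14969} \approx 0.77347$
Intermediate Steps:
$P{\left(h,f \right)} = 13 f$
$c{\left(l,Y \right)} = -6$ ($c{\left(l,Y \right)} = 7 - 13 = -6$)
$k = -636$ ($k = 106 \left(-6\right) = -636$)
$\frac{\left(23038 + P{\left(T{\left(-1 \right)},58 \right)}\right) + k}{29938} = \frac{\left(23038 + 13 \cdot 58\right) - 636}{29938} = \left(\left(23038 + 754\right) - 636\right) \frac{1}{29938} = \left(23792 - 636\right) \frac{1}{29938} = 23156 \cdot \frac{1}{29938} = \frac{11578}{14969}$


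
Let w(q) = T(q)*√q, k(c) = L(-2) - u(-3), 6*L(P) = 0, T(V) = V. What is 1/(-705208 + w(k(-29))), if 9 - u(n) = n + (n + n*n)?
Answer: I/(2*(-352604*I + 3*√6)) ≈ -1.418e-6 + 2.9552e-11*I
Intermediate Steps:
L(P) = 0 (L(P) = (⅙)*0 = 0)
u(n) = 9 - n² - 2*n (u(n) = 9 - (n + (n + n*n)) = 9 - (n + (n + n²)) = 9 - (n² + 2*n) = 9 + (-n² - 2*n) = 9 - n² - 2*n)
k(c) = -6 (k(c) = 0 - (9 - 1*(-3)² - 2*(-3)) = 0 - (9 - 1*9 + 6) = 0 - (9 - 9 + 6) = 0 - 1*6 = 0 - 6 = -6)
w(q) = q^(3/2) (w(q) = q*√q = q^(3/2))
1/(-705208 + w(k(-29))) = 1/(-705208 + (-6)^(3/2)) = 1/(-705208 - 6*I*√6)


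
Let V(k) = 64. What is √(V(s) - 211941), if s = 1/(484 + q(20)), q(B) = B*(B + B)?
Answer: I*√211877 ≈ 460.3*I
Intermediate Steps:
q(B) = 2*B² (q(B) = B*(2*B) = 2*B²)
s = 1/1284 (s = 1/(484 + 2*20²) = 1/(484 + 2*400) = 1/(484 + 800) = 1/1284 ≈ 0.00077882)
√(V(s) - 211941) = √(64 - 211941) = √(-211877) = I*√211877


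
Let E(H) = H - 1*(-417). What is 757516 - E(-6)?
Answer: 757105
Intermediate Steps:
E(H) = 417 + H (E(H) = H + 417 = 417 + H)
757516 - E(-6) = 757516 - (417 - 6) = 757516 - 1*411 = 757516 - 411 = 757105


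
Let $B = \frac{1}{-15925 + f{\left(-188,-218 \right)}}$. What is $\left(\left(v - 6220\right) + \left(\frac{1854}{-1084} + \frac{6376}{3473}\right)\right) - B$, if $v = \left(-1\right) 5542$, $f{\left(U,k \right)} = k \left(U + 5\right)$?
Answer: $- \frac{530677318856665}{45118430654} \approx -11762.0$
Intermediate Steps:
$f{\left(U,k \right)} = k \left(5 + U\right)$
$v = -5542$
$B = \frac{1}{23969}$ ($B = \frac{1}{-15925 - 218 \left(5 - 188\right)} = \frac{1}{-15925 - -39894} = \frac{1}{-15925 + 39894} = \frac{1}{23969} \approx 4.1721 \cdot 10^{-5}$)
$\left(\left(v - 6220\right) + \left(\frac{1854}{-1084} + \frac{6376}{3473}\right)\right) - B = \left(\left(-5542 - 6220\right) + \left(\frac{1854}{-1084} + \frac{6376}{3473}\right)\right) - \frac{1}{23969} = \left(-11762 + \left(1854 \left(- \frac{1}{1084}\right) + 6376 \cdot \frac{1}{3473}\right)\right) - \frac{1}{23969} = \left(-11762 + \left(- \frac{927}{542} + \frac{6376}{3473}\right)\right) - \frac{1}{23969} = \left(-11762 + \frac{236321}{1882366}\right) - \frac{1}{23969} = - \frac{22140152571}{1882366} - \frac{1}{23969} = - \frac{530677318856665}{45118430654}$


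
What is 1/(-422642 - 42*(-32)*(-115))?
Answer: -1/577202 ≈ -1.7325e-6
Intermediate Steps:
1/(-422642 - 42*(-32)*(-115)) = 1/(-422642 + 1344*(-115)) = 1/(-422642 - 154560) = 1/(-577202) = -1/577202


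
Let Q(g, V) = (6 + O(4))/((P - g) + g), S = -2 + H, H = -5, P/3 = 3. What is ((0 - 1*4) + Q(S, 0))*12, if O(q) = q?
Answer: -104/3 ≈ -34.667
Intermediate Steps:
P = 9 (P = 3*3 = 9)
S = -7 (S = -2 - 5 = -7)
Q(g, V) = 10/9 (Q(g, V) = (6 + 4)/((9 - g) + g) = 10/9)
((0 - 1*4) + Q(S, 0))*12 = ((0 - 1*4) + 10/9)*12 = ((0 - 4) + 10/9)*12 = (-4 + 10/9)*12 = -26/9*12 = -104/3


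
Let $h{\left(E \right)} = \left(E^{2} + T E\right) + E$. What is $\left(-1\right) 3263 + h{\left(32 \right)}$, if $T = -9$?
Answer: $-2495$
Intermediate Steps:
$h{\left(E \right)} = E^{2} - 8 E$ ($h{\left(E \right)} = \left(E^{2} - 9 E\right) + E = E^{2} - 8 E$)
$\left(-1\right) 3263 + h{\left(32 \right)} = \left(-1\right) 3263 + 32 \left(-8 + 32\right) = -3263 + 32 \cdot 24 = -3263 + 768 = -2495$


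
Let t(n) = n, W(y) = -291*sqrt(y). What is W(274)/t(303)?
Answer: -97*sqrt(274)/101 ≈ -15.897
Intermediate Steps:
W(274)/t(303) = -291*sqrt(274)/303 = -291*sqrt(274)*(1/303) = -97*sqrt(274)/101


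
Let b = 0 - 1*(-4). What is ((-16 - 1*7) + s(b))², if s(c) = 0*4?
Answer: 529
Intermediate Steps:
b = 4 (b = 0 + 4 = 4)
s(c) = 0
((-16 - 1*7) + s(b))² = ((-16 - 1*7) + 0)² = ((-16 - 7) + 0)² = (-23 + 0)² = (-23)² = 529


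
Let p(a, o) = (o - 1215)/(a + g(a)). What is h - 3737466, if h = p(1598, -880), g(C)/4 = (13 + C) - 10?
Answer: -29907205027/8002 ≈ -3.7375e+6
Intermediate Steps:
g(C) = 12 + 4*C (g(C) = 4*((13 + C) - 10) = 4*(3 + C) = 12 + 4*C)
p(a, o) = (-1215 + o)/(12 + 5*a) (p(a, o) = (o - 1215)/(a + (12 + 4*a)) = (-1215 + o)/(12 + 5*a))
h = -2095/8002 (h = (-1215 - 880)/(12 + 5*1598) = -2095/(12 + 7990) = -2095/8002 ≈ -0.26181)
h - 3737466 = -2095/8002 - 3737466 = -29907205027/8002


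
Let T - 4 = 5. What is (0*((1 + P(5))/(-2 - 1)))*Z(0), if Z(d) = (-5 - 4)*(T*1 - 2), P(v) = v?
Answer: 0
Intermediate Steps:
T = 9 (T = 4 + 5 = 9)
Z(d) = -63 (Z(d) = (-5 - 4)*(9*1 - 2) = -9*(9 - 2) = -9*7 = -63)
(0*((1 + P(5))/(-2 - 1)))*Z(0) = (0*((1 + 5)/(-2 - 1)))*(-63) = (0*(6/(-3)))*(-63) = (0*(6*(-1/3)))*(-63) = (0*(-2))*(-63) = 0*(-63) = 0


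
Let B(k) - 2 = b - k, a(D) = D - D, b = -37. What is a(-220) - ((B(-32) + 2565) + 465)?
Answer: -3027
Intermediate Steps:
a(D) = 0
B(k) = -35 - k (B(k) = 2 + (-37 - k) = -35 - k)
a(-220) - ((B(-32) + 2565) + 465) = 0 - (((-35 - 1*(-32)) + 2565) + 465) = 0 - (((-35 + 32) + 2565) + 465) = 0 - ((-3 + 2565) + 465) = 0 - (2562 + 465) = 0 - 1*3027 = 0 - 3027 = -3027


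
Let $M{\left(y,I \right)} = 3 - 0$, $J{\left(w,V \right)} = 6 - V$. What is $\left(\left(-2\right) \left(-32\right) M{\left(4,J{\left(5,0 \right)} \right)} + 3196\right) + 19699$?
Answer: $23087$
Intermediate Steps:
$M{\left(y,I \right)} = 3$ ($M{\left(y,I \right)} = 3 + 0 = 3$)
$\left(\left(-2\right) \left(-32\right) M{\left(4,J{\left(5,0 \right)} \right)} + 3196\right) + 19699 = \left(\left(-2\right) \left(-32\right) 3 + 3196\right) + 19699 = \left(64 \cdot 3 + 3196\right) + 19699 = \left(192 + 3196\right) + 19699 = 3388 + 19699 = 23087$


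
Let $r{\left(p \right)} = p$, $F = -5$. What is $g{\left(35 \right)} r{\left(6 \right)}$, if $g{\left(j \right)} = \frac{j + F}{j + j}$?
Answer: $\frac{18}{7} \approx 2.5714$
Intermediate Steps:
$g{\left(j \right)} = \frac{-5 + j}{2 j}$ ($g{\left(j \right)} = \frac{j - 5}{j + j} = \frac{-5 + j}{2 j}$)
$g{\left(35 \right)} r{\left(6 \right)} = \frac{-5 + 35}{2 \cdot 35} \cdot 6 = \frac{1}{2} \cdot \frac{1}{35} \cdot 30 \cdot 6 = \frac{3}{7} \cdot 6 = \frac{18}{7}$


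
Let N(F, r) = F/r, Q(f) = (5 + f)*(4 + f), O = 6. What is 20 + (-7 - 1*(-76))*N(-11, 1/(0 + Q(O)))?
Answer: -83470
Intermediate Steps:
Q(f) = (4 + f)*(5 + f)
20 + (-7 - 1*(-76))*N(-11, 1/(0 + Q(O))) = 20 + (-7 - 1*(-76))*(-(220 + 396 + 594)) = 20 + (-7 + 76)*(-11/(1/(0 + (20 + 36 + 54)))) = 20 + 69*(-11/(1/(0 + 110))) = 20 + 69*(-11/(1/110)) = 20 + 69*(-11/1/110) = 20 + 69*(-11*110) = 20 + 69*(-1210) = 20 - 83490 = -83470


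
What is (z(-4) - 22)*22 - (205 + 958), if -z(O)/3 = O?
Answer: -1383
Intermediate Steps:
z(O) = -3*O
(z(-4) - 22)*22 - (205 + 958) = (-3*(-4) - 22)*22 - (205 + 958) = (12 - 22)*22 - 1*1163 = -10*22 - 1163 = -220 - 1163 = -1383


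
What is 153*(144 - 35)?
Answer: 16677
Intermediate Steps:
153*(144 - 35) = 153*109 = 16677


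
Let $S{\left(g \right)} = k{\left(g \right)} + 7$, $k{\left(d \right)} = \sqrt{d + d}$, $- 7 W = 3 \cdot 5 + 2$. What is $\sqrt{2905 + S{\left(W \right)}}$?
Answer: $\frac{\sqrt{142688 + 7 i \sqrt{238}}}{7} \approx 53.963 + 0.02042 i$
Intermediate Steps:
$W = - \frac{17}{7}$ ($W = - \frac{3 \cdot 5 + 2}{7} = - \frac{15 + 2}{7} = \left(- \frac{1}{7}\right) 17 = - \frac{17}{7} \approx -2.4286$)
$k{\left(d \right)} = \sqrt{2} \sqrt{d}$ ($k{\left(d \right)} = \sqrt{2 d} = \sqrt{2} \sqrt{d}$)
$S{\left(g \right)} = 7 + \sqrt{2} \sqrt{g}$ ($S{\left(g \right)} = \sqrt{2} \sqrt{g} + 7 = 7 + \sqrt{2} \sqrt{g}$)
$\sqrt{2905 + S{\left(W \right)}} = \sqrt{2905 + \left(7 + \sqrt{2} \sqrt{- \frac{17}{7}}\right)} = \sqrt{2905 + \left(7 + \sqrt{2} \frac{i \sqrt{119}}{7}\right)} = \sqrt{2905 + \left(7 + \frac{i \sqrt{238}}{7}\right)} = \sqrt{2912 + \frac{i \sqrt{238}}{7}}$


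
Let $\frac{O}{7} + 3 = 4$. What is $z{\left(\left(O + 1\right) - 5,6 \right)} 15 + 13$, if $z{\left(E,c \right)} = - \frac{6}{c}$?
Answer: $-2$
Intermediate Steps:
$O = 7$ ($O = -21 + 7 \cdot 4 = -21 + 28 = 7$)
$z{\left(\left(O + 1\right) - 5,6 \right)} 15 + 13 = - \frac{6}{6} \cdot 15 + 13 = \left(-6\right) \frac{1}{6} \cdot 15 + 13 = \left(-1\right) 15 + 13 = -15 + 13 = -2$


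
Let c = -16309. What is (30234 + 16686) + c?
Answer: 30611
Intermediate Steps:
(30234 + 16686) + c = (30234 + 16686) - 16309 = 46920 - 16309 = 30611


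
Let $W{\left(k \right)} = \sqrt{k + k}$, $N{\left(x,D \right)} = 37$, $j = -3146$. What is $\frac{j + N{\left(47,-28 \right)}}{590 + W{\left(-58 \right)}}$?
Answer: $- \frac{917155}{174108} + \frac{3109 i \sqrt{29}}{174108} \approx -5.2677 + 0.096161 i$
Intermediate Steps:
$W{\left(k \right)} = \sqrt{2} \sqrt{k}$ ($W{\left(k \right)} = \sqrt{2 k} = \sqrt{2} \sqrt{k}$)
$\frac{j + N{\left(47,-28 \right)}}{590 + W{\left(-58 \right)}} = \frac{-3146 + 37}{590 + \sqrt{2} \sqrt{-58}} = - \frac{3109}{590 + \sqrt{2} i \sqrt{58}} = - \frac{3109}{590 + 2 i \sqrt{29}}$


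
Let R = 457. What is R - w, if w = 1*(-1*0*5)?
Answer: 457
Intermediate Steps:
w = 0 (w = 1*(0*5) = 1*0 = 0)
R - w = 457 - 1*0 = 457 + 0 = 457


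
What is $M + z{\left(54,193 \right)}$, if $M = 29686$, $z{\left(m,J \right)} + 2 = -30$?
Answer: $29654$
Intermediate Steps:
$z{\left(m,J \right)} = -32$ ($z{\left(m,J \right)} = -2 - 30 = -32$)
$M + z{\left(54,193 \right)} = 29686 - 32 = 29654$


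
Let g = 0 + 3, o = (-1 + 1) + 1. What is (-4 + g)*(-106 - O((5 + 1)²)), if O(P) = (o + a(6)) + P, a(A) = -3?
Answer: 140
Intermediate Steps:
o = 1 (o = 0 + 1 = 1)
g = 3
O(P) = -2 + P (O(P) = (1 - 3) + P = -2 + P)
(-4 + g)*(-106 - O((5 + 1)²)) = (-4 + 3)*(-106 - (-2 + (5 + 1)²)) = -(-106 - (-2 + 6²)) = -(-106 - (-2 + 36)) = -(-106 - 1*34) = -(-106 - 34) = -1*(-140) = 140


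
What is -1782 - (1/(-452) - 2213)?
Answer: 194813/452 ≈ 431.00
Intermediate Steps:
-1782 - (1/(-452) - 2213) = -1782 - (-1/452 - 2213) = -1782 - 1*(-1000277/452) = -1782 + 1000277/452 = 194813/452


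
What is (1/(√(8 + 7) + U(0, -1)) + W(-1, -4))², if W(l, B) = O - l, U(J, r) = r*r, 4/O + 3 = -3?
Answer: 64/441 + 11*√15/294 ≈ 0.29003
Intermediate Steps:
O = -⅔ (O = 4/(-3 - 3) = 4/(-6) = 4*(-⅙) = -⅔ ≈ -0.66667)
U(J, r) = r²
W(l, B) = -⅔ - l
(1/(√(8 + 7) + U(0, -1)) + W(-1, -4))² = (1/(√(8 + 7) + (-1)²) + (-⅔ - 1*(-1)))² = (1/(√15 + 1) + (-⅔ + 1))² = (1/(1 + √15) + ⅓)² = (⅓ + 1/(1 + √15))²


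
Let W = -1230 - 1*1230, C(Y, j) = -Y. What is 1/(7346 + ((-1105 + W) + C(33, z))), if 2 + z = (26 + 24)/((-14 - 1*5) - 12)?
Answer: 1/3748 ≈ 0.00026681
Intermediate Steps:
z = -112/31 (z = -2 + (26 + 24)/((-14 - 1*5) - 12) = -2 + 50/((-14 - 5) - 12) = -2 + 50/(-19 - 12) = -2 + 50/(-31) = -2 + 50*(-1/31) = -2 - 50/31 = -112/31 ≈ -3.6129)
W = -2460 (W = -1230 - 1230 = -2460)
1/(7346 + ((-1105 + W) + C(33, z))) = 1/(7346 + ((-1105 - 2460) - 1*33)) = 1/(7346 + (-3565 - 33)) = 1/(7346 - 3598) = 1/3748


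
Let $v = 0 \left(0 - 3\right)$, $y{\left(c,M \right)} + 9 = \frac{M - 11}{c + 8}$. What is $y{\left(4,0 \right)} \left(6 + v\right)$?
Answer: $- \frac{119}{2} \approx -59.5$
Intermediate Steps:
$y{\left(c,M \right)} = -9 + \frac{-11 + M}{8 + c}$ ($y{\left(c,M \right)} = -9 + \frac{M - 11}{c + 8} = -9 + \frac{-11 + M}{8 + c}$)
$v = 0$ ($v = 0 \left(-3\right) = 0$)
$y{\left(4,0 \right)} \left(6 + v\right) = \frac{-83 + 0 - 36}{8 + 4} \left(6 + 0\right) = \frac{-83 + 0 - 36}{12} \cdot 6 = \frac{1}{12} \left(-119\right) 6 = \left(- \frac{119}{12}\right) 6 = - \frac{119}{2}$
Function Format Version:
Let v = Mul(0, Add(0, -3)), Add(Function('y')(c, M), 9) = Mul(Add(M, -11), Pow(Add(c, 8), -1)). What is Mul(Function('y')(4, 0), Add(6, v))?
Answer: Rational(-119, 2) ≈ -59.500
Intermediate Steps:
Function('y')(c, M) = Add(-9, Mul(Pow(Add(8, c), -1), Add(-11, M))) (Function('y')(c, M) = Add(-9, Mul(Add(M, -11), Pow(Add(c, 8), -1))) = Add(-9, Mul(Add(-11, M), Pow(Add(8, c), -1))) = Add(-9, Mul(Pow(Add(8, c), -1), Add(-11, M))))
v = 0 (v = Mul(0, -3) = 0)
Mul(Function('y')(4, 0), Add(6, v)) = Mul(Mul(Pow(Add(8, 4), -1), Add(-83, 0, Mul(-9, 4))), Add(6, 0)) = Mul(Mul(Pow(12, -1), Add(-83, 0, -36)), 6) = Mul(Mul(Rational(1, 12), -119), 6) = Mul(Rational(-119, 12), 6) = Rational(-119, 2)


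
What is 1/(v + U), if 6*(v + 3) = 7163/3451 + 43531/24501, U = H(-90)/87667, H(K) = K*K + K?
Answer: -766810712619/1738034746631 ≈ -0.44119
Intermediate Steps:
H(K) = K + K² (H(K) = K² + K = K + K²)
U = 8010/87667 (U = -90*(1 - 90)/87667 = -90*(-89)*(1/87667) = 8010*(1/87667) = 8010/87667 ≈ 0.091368)
v = -20624603/8746857 (v = -3 + (7163/3451 + 43531/24501)/6 = -3 + (7163*(1/3451) + 43531*(1/24501))/6 = -3 + (247/119 + 43531/24501)/6 = -3 + (⅙)*(11231936/2915619) = -3 + 5615968/8746857 = -20624603/8746857 ≈ -2.3579)
1/(v + U) = 1/(-20624603/8746857 + 8010/87667) = 1/(-1738034746631/766810712619) = -766810712619/1738034746631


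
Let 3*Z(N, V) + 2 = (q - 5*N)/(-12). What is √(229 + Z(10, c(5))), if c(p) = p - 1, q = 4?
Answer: √8266/6 ≈ 15.153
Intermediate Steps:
c(p) = -1 + p
Z(N, V) = -7/9 + 5*N/36 (Z(N, V) = -⅔ + ((4 - 5*N)/(-12))/3 = -⅔ + ((4 - 5*N)*(-1/12))/3 = -⅔ + (-⅓ + 5*N/12)/3 = -⅔ + (-⅑ + 5*N/36) = -7/9 + 5*N/36)
√(229 + Z(10, c(5))) = √(229 + (-7/9 + (5/36)*10)) = √(229 + (-7/9 + 25/18)) = √(229 + 11/18) = √(4133/18) = √8266/6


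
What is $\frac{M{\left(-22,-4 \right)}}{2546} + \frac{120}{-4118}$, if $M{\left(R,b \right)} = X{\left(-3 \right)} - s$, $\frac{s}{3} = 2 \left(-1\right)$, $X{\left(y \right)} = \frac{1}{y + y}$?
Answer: $- \frac{844495}{31453284} \approx -0.026849$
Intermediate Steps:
$X{\left(y \right)} = \frac{1}{2 y}$
$s = -6$ ($s = 3 \cdot 2 \left(-1\right) = 3 \left(-2\right) = -6$)
$M{\left(R,b \right)} = \frac{35}{6}$ ($M{\left(R,b \right)} = \frac{1}{2 \left(-3\right)} - -6 = \frac{1}{2} \left(- \frac{1}{3}\right) + 6 = - \frac{1}{6} + 6 = \frac{35}{6}$)
$\frac{M{\left(-22,-4 \right)}}{2546} + \frac{120}{-4118} = \frac{35}{6 \cdot 2546} + \frac{120}{-4118} = \frac{35}{6} \cdot \frac{1}{2546} + 120 \left(- \frac{1}{4118}\right) = \frac{35}{15276} - \frac{60}{2059} = - \frac{844495}{31453284}$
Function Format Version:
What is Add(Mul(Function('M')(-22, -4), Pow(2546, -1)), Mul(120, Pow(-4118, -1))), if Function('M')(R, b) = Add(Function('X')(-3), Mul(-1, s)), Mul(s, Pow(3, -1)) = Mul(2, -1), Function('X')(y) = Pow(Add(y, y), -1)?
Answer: Rational(-844495, 31453284) ≈ -0.026849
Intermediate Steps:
Function('X')(y) = Mul(Rational(1, 2), Pow(y, -1)) (Function('X')(y) = Pow(Mul(2, y), -1) = Mul(Rational(1, 2), Pow(y, -1)))
s = -6 (s = Mul(3, Mul(2, -1)) = Mul(3, -2) = -6)
Function('M')(R, b) = Rational(35, 6) (Function('M')(R, b) = Add(Mul(Rational(1, 2), Pow(-3, -1)), Mul(-1, -6)) = Add(Mul(Rational(1, 2), Rational(-1, 3)), 6) = Add(Rational(-1, 6), 6) = Rational(35, 6))
Add(Mul(Function('M')(-22, -4), Pow(2546, -1)), Mul(120, Pow(-4118, -1))) = Add(Mul(Rational(35, 6), Pow(2546, -1)), Mul(120, Pow(-4118, -1))) = Add(Mul(Rational(35, 6), Rational(1, 2546)), Mul(120, Rational(-1, 4118))) = Add(Rational(35, 15276), Rational(-60, 2059)) = Rational(-844495, 31453284)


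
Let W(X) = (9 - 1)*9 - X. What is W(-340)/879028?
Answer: 103/219757 ≈ 0.00046870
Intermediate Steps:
W(X) = 72 - X (W(X) = 8*9 - X = 72 - X)
W(-340)/879028 = (72 - 1*(-340))/879028 = (72 + 340)*(1/879028) = 412*(1/879028) = 103/219757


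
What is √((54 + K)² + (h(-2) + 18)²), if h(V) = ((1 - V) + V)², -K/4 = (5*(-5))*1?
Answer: √24077 ≈ 155.17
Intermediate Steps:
K = 100 (K = -4*5*(-5) = -(-100) = -4*(-25) = 100)
h(V) = 1 (h(V) = 1² = 1)
√((54 + K)² + (h(-2) + 18)²) = √((54 + 100)² + (1 + 18)²) = √(154² + 19²) = √(23716 + 361) = √24077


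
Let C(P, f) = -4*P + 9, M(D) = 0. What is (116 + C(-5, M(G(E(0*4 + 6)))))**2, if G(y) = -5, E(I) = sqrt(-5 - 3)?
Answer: 21025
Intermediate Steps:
E(I) = 2*I*sqrt(2) (E(I) = sqrt(-8) = 2*I*sqrt(2))
C(P, f) = 9 - 4*P
(116 + C(-5, M(G(E(0*4 + 6)))))**2 = (116 + (9 - 4*(-5)))**2 = (116 + (9 + 20))**2 = (116 + 29)**2 = 145**2 = 21025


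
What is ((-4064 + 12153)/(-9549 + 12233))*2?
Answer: 8089/1342 ≈ 6.0276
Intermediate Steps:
((-4064 + 12153)/(-9549 + 12233))*2 = (8089/2684)*2 = 8089/1342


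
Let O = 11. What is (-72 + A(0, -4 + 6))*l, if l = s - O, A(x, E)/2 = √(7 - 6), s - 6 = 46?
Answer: -2870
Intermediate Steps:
s = 52 (s = 6 + 46 = 52)
A(x, E) = 2 (A(x, E) = 2*√(7 - 6) = 2*√1 = 2*1 = 2)
l = 41 (l = 52 - 1*11 = 52 - 11 = 41)
(-72 + A(0, -4 + 6))*l = (-72 + 2)*41 = -70*41 = -2870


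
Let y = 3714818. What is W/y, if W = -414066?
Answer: -207033/1857409 ≈ -0.11146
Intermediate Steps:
W/y = -414066/3714818 = -414066*1/3714818 = -207033/1857409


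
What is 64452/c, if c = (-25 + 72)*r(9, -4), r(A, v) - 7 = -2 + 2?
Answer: 64452/329 ≈ 195.90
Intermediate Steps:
r(A, v) = 7 (r(A, v) = 7 + (-2 + 2) = 7 + 0 = 7)
c = 329 (c = (-25 + 72)*7 = 47*7 = 329)
64452/c = 64452/329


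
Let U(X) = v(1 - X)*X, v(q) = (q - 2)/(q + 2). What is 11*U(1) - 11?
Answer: -22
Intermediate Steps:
v(q) = (-2 + q)/(2 + q)
U(X) = X*(-1 - X)/(3 - X) (U(X) = ((-2 + (1 - X))/(2 + (1 - X)))*X = ((-1 - X)/(3 - X))*X = X*(-1 - X)/(3 - X))
11*U(1) - 11 = 11*(1*(1 + 1)/(-3 + 1)) - 11 = 11*(1*2/(-2)) - 11 = 11*(1*(-1/2)*2) - 11 = 11*(-1) - 11 = -11 - 11 = -22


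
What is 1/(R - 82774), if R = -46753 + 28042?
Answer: -1/101485 ≈ -9.8537e-6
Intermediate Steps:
R = -18711
1/(R - 82774) = 1/(-18711 - 82774) = 1/(-101485) = -1/101485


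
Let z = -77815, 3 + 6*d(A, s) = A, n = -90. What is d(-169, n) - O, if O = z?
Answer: 233359/3 ≈ 77786.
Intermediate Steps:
d(A, s) = -½ + A/6
O = -77815
d(-169, n) - O = (-½ + (⅙)*(-169)) - 1*(-77815) = (-½ - 169/6) + 77815 = -86/3 + 77815 = 233359/3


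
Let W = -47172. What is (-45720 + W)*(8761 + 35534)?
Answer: -4114651140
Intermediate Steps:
(-45720 + W)*(8761 + 35534) = (-45720 - 47172)*(8761 + 35534) = -92892*44295 = -4114651140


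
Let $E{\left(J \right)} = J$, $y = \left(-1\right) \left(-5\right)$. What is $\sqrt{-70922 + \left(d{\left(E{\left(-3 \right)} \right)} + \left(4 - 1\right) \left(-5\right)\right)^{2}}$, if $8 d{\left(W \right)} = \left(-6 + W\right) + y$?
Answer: $\frac{i \sqrt{282727}}{2} \approx 265.86 i$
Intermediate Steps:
$y = 5$
$d{\left(W \right)} = - \frac{1}{8} + \frac{W}{8}$ ($d{\left(W \right)} = \frac{\left(-6 + W\right) + 5}{8} = \frac{-1 + W}{8} = - \frac{1}{8} + \frac{W}{8}$)
$\sqrt{-70922 + \left(d{\left(E{\left(-3 \right)} \right)} + \left(4 - 1\right) \left(-5\right)\right)^{2}} = \sqrt{-70922 + \left(\left(- \frac{1}{8} + \frac{1}{8} \left(-3\right)\right) + \left(4 - 1\right) \left(-5\right)\right)^{2}} = \sqrt{-70922 + \left(\left(- \frac{1}{8} - \frac{3}{8}\right) + 3 \left(-5\right)\right)^{2}} = \sqrt{-70922 + \left(- \frac{1}{2} - 15\right)^{2}} = \sqrt{-70922 + \left(- \frac{31}{2}\right)^{2}} = \sqrt{-70922 + \frac{961}{4}} = \sqrt{- \frac{282727}{4}} = \frac{i \sqrt{282727}}{2}$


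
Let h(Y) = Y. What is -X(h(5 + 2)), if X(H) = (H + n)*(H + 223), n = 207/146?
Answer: -141335/73 ≈ -1936.1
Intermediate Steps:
n = 207/146 (n = 207*(1/146) = 207/146 ≈ 1.4178)
X(H) = (223 + H)*(207/146 + H) (X(H) = (H + 207/146)*(H + 223) = (207/146 + H)*(223 + H) = (223 + H)*(207/146 + H))
-X(h(5 + 2)) = -(46161/146 + (5 + 2)**2 + 32765*(5 + 2)/146) = -(46161/146 + 7**2 + (32765/146)*7) = -(46161/146 + 49 + 229355/146) = -1*141335/73 = -141335/73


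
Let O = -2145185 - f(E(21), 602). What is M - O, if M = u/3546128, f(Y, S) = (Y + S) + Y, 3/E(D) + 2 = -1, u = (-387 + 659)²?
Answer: 475576771529/221633 ≈ 2.1458e+6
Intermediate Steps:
u = 73984 (u = 272² = 73984)
E(D) = -1 (E(D) = 3/(-2 - 1) = 3/(-3) = 3*(-⅓) = -1)
f(Y, S) = S + 2*Y (f(Y, S) = (S + Y) + Y = S + 2*Y)
M = 4624/221633 (M = 73984/3546128 = 73984*(1/3546128) = 4624/221633 ≈ 0.020863)
O = -2145785 (O = -2145185 - (602 + 2*(-1)) = -2145185 - (602 - 2) = -2145185 - 1*600 = -2145185 - 600 = -2145785)
M - O = 4624/221633 - 1*(-2145785) = 4624/221633 + 2145785 = 475576771529/221633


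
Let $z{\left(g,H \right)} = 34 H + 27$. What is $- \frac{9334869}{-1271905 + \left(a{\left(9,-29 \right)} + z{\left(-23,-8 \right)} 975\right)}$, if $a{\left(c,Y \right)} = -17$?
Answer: $\frac{3111623}{503599} \approx 6.1788$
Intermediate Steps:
$z{\left(g,H \right)} = 27 + 34 H$
$- \frac{9334869}{-1271905 + \left(a{\left(9,-29 \right)} + z{\left(-23,-8 \right)} 975\right)} = - \frac{9334869}{-1271905 + \left(-17 + \left(27 + 34 \left(-8\right)\right) 975\right)} = - \frac{9334869}{-1271905 + \left(-17 + \left(27 - 272\right) 975\right)} = - \frac{9334869}{-1271905 - 238892} = - \frac{9334869}{-1510797} = \left(-9334869\right) \left(- \frac{1}{1510797}\right) = \frac{3111623}{503599}$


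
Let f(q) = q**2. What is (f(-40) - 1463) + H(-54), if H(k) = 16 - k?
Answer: 207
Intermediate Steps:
(f(-40) - 1463) + H(-54) = ((-40)**2 - 1463) + (16 - 1*(-54)) = (1600 - 1463) + (16 + 54) = 137 + 70 = 207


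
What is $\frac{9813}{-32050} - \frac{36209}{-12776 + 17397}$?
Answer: $- \frac{1205844323}{148103050} \approx -8.1419$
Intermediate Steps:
$\frac{9813}{-32050} - \frac{36209}{-12776 + 17397} = 9813 \left(- \frac{1}{32050}\right) - \frac{36209}{4621} = - \frac{9813}{32050} - \frac{36209}{4621} = - \frac{1205844323}{148103050}$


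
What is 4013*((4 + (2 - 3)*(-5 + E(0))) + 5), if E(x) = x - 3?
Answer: 68221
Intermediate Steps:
E(x) = -3 + x
4013*((4 + (2 - 3)*(-5 + E(0))) + 5) = 4013*((4 + (2 - 3)*(-5 + (-3 + 0))) + 5) = 4013*((4 - (-5 - 3)) + 5) = 4013*((4 - 1*(-8)) + 5) = 4013*((4 + 8) + 5) = 4013*(12 + 5) = 4013*17 = 68221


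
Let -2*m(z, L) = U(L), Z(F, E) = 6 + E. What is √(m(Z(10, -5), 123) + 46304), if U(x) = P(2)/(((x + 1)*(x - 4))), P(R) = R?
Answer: √2520552865047/7378 ≈ 215.18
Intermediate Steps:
U(x) = 2/((1 + x)*(-4 + x)) (U(x) = 2/(((x + 1)*(x - 4))) = 2/(((1 + x)*(-4 + x))) = 2*(1/((1 + x)*(-4 + x))) = 2/((1 + x)*(-4 + x)))
m(z, L) = -1/(-4 + L² - 3*L)
√(m(Z(10, -5), 123) + 46304) = √(1/(4 - 1*123² + 3*123) + 46304) = √(1/(4 - 1*15129 + 369) + 46304) = √(1/(4 - 15129 + 369) + 46304) = √(1/(-14756) + 46304) = √(-1/14756 + 46304) = √(683261823/14756) = √2520552865047/7378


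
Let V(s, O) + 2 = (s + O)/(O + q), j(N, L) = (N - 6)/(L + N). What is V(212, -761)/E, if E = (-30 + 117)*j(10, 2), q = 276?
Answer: -421/14065 ≈ -0.029932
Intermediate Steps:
j(N, L) = (-6 + N)/(L + N)
V(s, O) = -2 + (O + s)/(276 + O) (V(s, O) = -2 + (s + O)/(O + 276) = -2 + (O + s)/(276 + O))
E = 29 (E = (-30 + 117)*((-6 + 10)/(2 + 10)) = 87*(4/12) = 87*((1/12)*4) = 87*(⅓) = 29)
V(212, -761)/E = ((-552 + 212 - 1*(-761))/(276 - 761))/29 = ((-552 + 212 + 761)/(-485))*(1/29) = -1/485*421*(1/29) = -421/485*1/29 = -421/14065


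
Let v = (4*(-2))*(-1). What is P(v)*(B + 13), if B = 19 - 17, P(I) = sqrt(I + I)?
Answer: 60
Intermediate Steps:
v = 8 (v = -8*(-1) = 8)
P(I) = sqrt(2)*sqrt(I) (P(I) = sqrt(2*I) = sqrt(2)*sqrt(I))
B = 2
P(v)*(B + 13) = (sqrt(2)*sqrt(8))*(2 + 13) = (sqrt(2)*(2*sqrt(2)))*15 = 4*15 = 60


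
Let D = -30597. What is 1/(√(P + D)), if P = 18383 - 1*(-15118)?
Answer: √6/132 ≈ 0.018557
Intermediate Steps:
P = 33501 (P = 18383 + 15118 = 33501)
1/(√(P + D)) = 1/(√(33501 - 30597)) = 1/(√2904) = 1/(22*√6) = √6/132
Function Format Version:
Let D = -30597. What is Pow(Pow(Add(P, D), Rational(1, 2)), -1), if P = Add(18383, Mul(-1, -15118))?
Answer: Mul(Rational(1, 132), Pow(6, Rational(1, 2))) ≈ 0.018557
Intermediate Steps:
P = 33501 (P = Add(18383, 15118) = 33501)
Pow(Pow(Add(P, D), Rational(1, 2)), -1) = Pow(Pow(Add(33501, -30597), Rational(1, 2)), -1) = Pow(Pow(2904, Rational(1, 2)), -1) = Pow(Mul(22, Pow(6, Rational(1, 2))), -1) = Mul(Rational(1, 132), Pow(6, Rational(1, 2)))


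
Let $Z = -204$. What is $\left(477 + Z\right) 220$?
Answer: $60060$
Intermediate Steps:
$\left(477 + Z\right) 220 = \left(477 - 204\right) 220 = 273 \cdot 220 = 60060$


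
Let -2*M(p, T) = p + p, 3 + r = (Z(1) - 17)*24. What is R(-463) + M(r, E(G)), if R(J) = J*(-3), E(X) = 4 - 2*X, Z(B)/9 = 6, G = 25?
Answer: 504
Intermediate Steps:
Z(B) = 54 (Z(B) = 9*6 = 54)
r = 885 (r = -3 + (54 - 17)*24 = -3 + 37*24 = -3 + 888 = 885)
M(p, T) = -p (M(p, T) = -(p + p)/2 = -p)
R(J) = -3*J
R(-463) + M(r, E(G)) = -3*(-463) - 1*885 = 1389 - 885 = 504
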